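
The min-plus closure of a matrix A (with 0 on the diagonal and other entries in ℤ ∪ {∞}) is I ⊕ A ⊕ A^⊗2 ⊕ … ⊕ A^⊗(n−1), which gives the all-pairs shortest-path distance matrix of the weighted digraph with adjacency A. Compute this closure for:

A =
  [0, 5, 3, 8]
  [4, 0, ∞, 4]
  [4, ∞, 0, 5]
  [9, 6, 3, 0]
Closure =
  [0, 5, 3, 8]
  [4, 0, 7, 4]
  [4, 9, 0, 5]
  [7, 6, 3, 0]

This is the Floyd-Warshall all-pairs shortest-path computation. For each intermediate vertex k = 0, 1, …, 3, update dist[i][j] ← min(dist[i][j], dist[i][k] + dist[k][j]). The final matrix gives, for each (i, j), the minimum total weight of any directed path from i to j (possibly empty when i = j).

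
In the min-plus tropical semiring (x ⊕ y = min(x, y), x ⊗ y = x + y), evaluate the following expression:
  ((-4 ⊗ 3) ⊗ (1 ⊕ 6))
((-4 ⊗ 3) ⊗ (1 ⊕ 6)) = 0

Expand innermost to outermost. Recall ⊕ takes the minimum of its arguments and ⊗ takes their sum. Working out the expression ((-4 ⊗ 3) ⊗ (1 ⊕ 6)) gives 0.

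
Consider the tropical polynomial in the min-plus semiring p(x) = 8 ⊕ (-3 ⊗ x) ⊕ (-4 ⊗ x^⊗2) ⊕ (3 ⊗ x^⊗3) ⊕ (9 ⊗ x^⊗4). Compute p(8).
p(8) = 5

A tropical monomial a ⊗ x^⊗i evaluates to a + i · x. Evaluating each term at x = 8:
  Term 0 contributes 8 + 0 · 8 = 8
  Term 1 contributes -3 + 1 · 8 = 5
  Term 2 contributes -4 + 2 · 8 = 12
  Term 3 contributes 3 + 3 · 8 = 27
  Term 4 contributes 9 + 4 · 8 = 41
p(8) = ⊕ of these = min[8, 5, 12, 27, 41] = 5.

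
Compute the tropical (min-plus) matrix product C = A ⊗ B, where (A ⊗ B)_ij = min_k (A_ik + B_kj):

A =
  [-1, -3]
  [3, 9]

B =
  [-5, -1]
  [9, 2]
A ⊗ B =
  [-6, -2]
  [-2, 2]

Apply the min-plus product entry-by-entry:
  C[0][0] = min over k of (A[0][0] + B[0][0] = -1 + -5 = -6, A[0][1] + B[1][0] = -3 + 9 = 6) = -6 (attained at k = 0)
  C[0][1] = min over k of (A[0][0] + B[0][1] = -1 + -1 = -2, A[0][1] + B[1][1] = -3 + 2 = -1) = -2 (attained at k = 0)
  C[1][0] = min over k of (A[1][0] + B[0][0] = 3 + -5 = -2, A[1][1] + B[1][0] = 9 + 9 = 18) = -2 (attained at k = 0)
  C[1][1] = min over k of (A[1][0] + B[0][1] = 3 + -1 = 2, A[1][1] + B[1][1] = 9 + 2 = 11) = 2 (attained at k = 0)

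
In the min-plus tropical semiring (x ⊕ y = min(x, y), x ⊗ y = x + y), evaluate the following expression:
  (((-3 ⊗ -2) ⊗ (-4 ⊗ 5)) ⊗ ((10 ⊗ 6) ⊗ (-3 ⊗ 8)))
(((-3 ⊗ -2) ⊗ (-4 ⊗ 5)) ⊗ ((10 ⊗ 6) ⊗ (-3 ⊗ 8))) = 17

Expand innermost to outermost. Recall ⊕ takes the minimum of its arguments and ⊗ takes their sum. Working out the expression (((-3 ⊗ -2) ⊗ (-4 ⊗ 5)) ⊗ ((10 ⊗ 6) ⊗ (-3 ⊗ 8))) gives 17.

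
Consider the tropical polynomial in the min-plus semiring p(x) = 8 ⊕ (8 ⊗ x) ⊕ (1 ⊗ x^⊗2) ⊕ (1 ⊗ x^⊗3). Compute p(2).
p(2) = 5

A tropical monomial a ⊗ x^⊗i evaluates to a + i · x. Evaluating each term at x = 2:
  Term 0 contributes 8 + 0 · 2 = 8
  Term 1 contributes 8 + 1 · 2 = 10
  Term 2 contributes 1 + 2 · 2 = 5
  Term 3 contributes 1 + 3 · 2 = 7
p(2) = ⊕ of these = min[8, 10, 5, 7] = 5.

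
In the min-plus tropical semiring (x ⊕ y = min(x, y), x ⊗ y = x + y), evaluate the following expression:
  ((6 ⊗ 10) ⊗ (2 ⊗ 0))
((6 ⊗ 10) ⊗ (2 ⊗ 0)) = 18

Expand innermost to outermost. Recall ⊕ takes the minimum of its arguments and ⊗ takes their sum. Working out the expression ((6 ⊗ 10) ⊗ (2 ⊗ 0)) gives 18.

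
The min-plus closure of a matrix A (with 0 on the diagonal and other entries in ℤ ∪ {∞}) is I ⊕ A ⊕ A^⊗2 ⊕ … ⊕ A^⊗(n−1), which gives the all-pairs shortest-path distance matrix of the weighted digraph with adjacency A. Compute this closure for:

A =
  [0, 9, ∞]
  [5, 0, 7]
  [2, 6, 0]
Closure =
  [0, 9, 16]
  [5, 0, 7]
  [2, 6, 0]

This is the Floyd-Warshall all-pairs shortest-path computation. For each intermediate vertex k = 0, 1, …, 2, update dist[i][j] ← min(dist[i][j], dist[i][k] + dist[k][j]). The final matrix gives, for each (i, j), the minimum total weight of any directed path from i to j (possibly empty when i = j).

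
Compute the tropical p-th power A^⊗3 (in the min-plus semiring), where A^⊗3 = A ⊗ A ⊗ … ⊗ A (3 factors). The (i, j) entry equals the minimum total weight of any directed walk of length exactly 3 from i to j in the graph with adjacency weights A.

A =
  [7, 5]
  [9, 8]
A^⊗3 =
  [21, 19]
  [23, 21]

Each entry (A^⊗3)_ij equals the minimum over all length-3 walks i = v_0 → v_1 → … → v_3 = j of Σ_t A[v_t][v_{t+1}]. For example, for (i, j) = (0, 1) we minimise over 4 possible intermediate vertex sequences; the minimum is 19, attained along the walk 0 → 0 → 0 → 1.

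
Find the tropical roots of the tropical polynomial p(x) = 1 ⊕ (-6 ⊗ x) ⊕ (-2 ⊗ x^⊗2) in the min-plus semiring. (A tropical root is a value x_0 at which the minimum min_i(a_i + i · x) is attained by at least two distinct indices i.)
Roots: {-4, 7}

Each tropical root is a break point of the lower envelope of the lines y = a_i + i · x (there are 3 lines, with slopes 0, 1, ..., 2). Only the lines that attain the minimum somewhere contribute to roots; other lines are dominated. Here the surviving (envelope) indices are i = 2, i = 1, i = 0.
Intersections between consecutive envelope lines give the roots: for adjacent envelope indices i < j the intersection is x = (a_i − a_j) / (j − i). Reading off the sorted break points: {-4, 7}.
Verification: at each break x_0, at least two indices attain the minimum of min_i(a_i + i · x_0).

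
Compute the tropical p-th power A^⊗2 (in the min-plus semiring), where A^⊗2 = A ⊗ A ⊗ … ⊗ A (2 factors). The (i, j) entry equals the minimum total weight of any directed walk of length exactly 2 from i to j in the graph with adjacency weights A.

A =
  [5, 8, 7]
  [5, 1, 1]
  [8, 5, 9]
A^⊗2 =
  [10, 9, 9]
  [6, 2, 2]
  [10, 6, 6]

Each entry (A^⊗2)_ij equals the minimum over all length-2 walks i = v_0 → v_1 → … → v_2 = j of Σ_t A[v_t][v_{t+1}]. For example, for (i, j) = (0, 2) we minimise over 3 possible intermediate vertex sequences; the minimum is 9, attained along the walk 0 → 1 → 2.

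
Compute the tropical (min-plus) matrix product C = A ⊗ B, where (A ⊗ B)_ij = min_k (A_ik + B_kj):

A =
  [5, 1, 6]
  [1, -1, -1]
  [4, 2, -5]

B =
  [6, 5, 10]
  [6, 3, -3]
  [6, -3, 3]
A ⊗ B =
  [7, 3, -2]
  [5, -4, -4]
  [1, -8, -2]

Apply the min-plus product entry-by-entry:
  C[0][0] = min over k of (A[0][0] + B[0][0] = 5 + 6 = 11, A[0][1] + B[1][0] = 1 + 6 = 7, A[0][2] + B[2][0] = 6 + 6 = 12) = 7 (attained at k = 1)
  C[0][1] = min over k of (A[0][0] + B[0][1] = 5 + 5 = 10, A[0][1] + B[1][1] = 1 + 3 = 4, A[0][2] + B[2][1] = 6 + -3 = 3) = 3 (attained at k = 2)
  C[0][2] = min over k of (A[0][0] + B[0][2] = 5 + 10 = 15, A[0][1] + B[1][2] = 1 + -3 = -2, A[0][2] + B[2][2] = 6 + 3 = 9) = -2 (attained at k = 1)
  C[1][0] = min over k of (A[1][0] + B[0][0] = 1 + 6 = 7, A[1][1] + B[1][0] = -1 + 6 = 5, A[1][2] + B[2][0] = -1 + 6 = 5) = 5 (attained at k = 1)
  C[1][1] = min over k of (A[1][0] + B[0][1] = 1 + 5 = 6, A[1][1] + B[1][1] = -1 + 3 = 2, A[1][2] + B[2][1] = -1 + -3 = -4) = -4 (attained at k = 2)
  C[1][2] = min over k of (A[1][0] + B[0][2] = 1 + 10 = 11, A[1][1] + B[1][2] = -1 + -3 = -4, A[1][2] + B[2][2] = -1 + 3 = 2) = -4 (attained at k = 1)
  C[2][0] = min over k of (A[2][0] + B[0][0] = 4 + 6 = 10, A[2][1] + B[1][0] = 2 + 6 = 8, A[2][2] + B[2][0] = -5 + 6 = 1) = 1 (attained at k = 2)
  C[2][1] = min over k of (A[2][0] + B[0][1] = 4 + 5 = 9, A[2][1] + B[1][1] = 2 + 3 = 5, A[2][2] + B[2][1] = -5 + -3 = -8) = -8 (attained at k = 2)
  C[2][2] = min over k of (A[2][0] + B[0][2] = 4 + 10 = 14, A[2][1] + B[1][2] = 2 + -3 = -1, A[2][2] + B[2][2] = -5 + 3 = -2) = -2 (attained at k = 2)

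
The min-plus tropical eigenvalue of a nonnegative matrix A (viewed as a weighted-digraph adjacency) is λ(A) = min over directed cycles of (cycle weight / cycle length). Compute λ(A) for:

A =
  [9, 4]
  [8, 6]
λ(A) = 6

Enumerate directed cycles and compute their means (weight / length). Sample:
  cycle 0 → 0: weight = 9, length = 1, mean = 9/1 ≈ 9.000
  cycle 1 → 1: weight = 6, length = 1, mean = 6/1 ≈ 6.000
  cycle 0 → 1 → 0: weight = 12, length = 2, mean = 12/2 ≈ 6.000
  cycle 1 → 0 → 1: weight = 12, length = 2, mean = 12/2 ≈ 6.000
Minimum mean = 6.000, attained e.g. along the cycle 1 → 1 with weight 6 and length 1. So λ(A) = 6/1 = 6.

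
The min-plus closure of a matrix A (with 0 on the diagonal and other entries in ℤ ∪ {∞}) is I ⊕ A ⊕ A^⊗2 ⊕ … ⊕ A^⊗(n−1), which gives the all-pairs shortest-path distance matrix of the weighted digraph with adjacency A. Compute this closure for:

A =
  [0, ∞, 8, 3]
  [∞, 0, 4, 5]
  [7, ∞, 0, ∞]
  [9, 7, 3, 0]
Closure =
  [0, 10, 6, 3]
  [11, 0, 4, 5]
  [7, 17, 0, 10]
  [9, 7, 3, 0]

This is the Floyd-Warshall all-pairs shortest-path computation. For each intermediate vertex k = 0, 1, …, 3, update dist[i][j] ← min(dist[i][j], dist[i][k] + dist[k][j]). The final matrix gives, for each (i, j), the minimum total weight of any directed path from i to j (possibly empty when i = j).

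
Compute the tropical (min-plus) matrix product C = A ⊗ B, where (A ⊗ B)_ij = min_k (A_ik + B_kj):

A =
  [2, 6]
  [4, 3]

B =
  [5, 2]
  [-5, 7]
A ⊗ B =
  [1, 4]
  [-2, 6]

Apply the min-plus product entry-by-entry:
  C[0][0] = min over k of (A[0][0] + B[0][0] = 2 + 5 = 7, A[0][1] + B[1][0] = 6 + -5 = 1) = 1 (attained at k = 1)
  C[0][1] = min over k of (A[0][0] + B[0][1] = 2 + 2 = 4, A[0][1] + B[1][1] = 6 + 7 = 13) = 4 (attained at k = 0)
  C[1][0] = min over k of (A[1][0] + B[0][0] = 4 + 5 = 9, A[1][1] + B[1][0] = 3 + -5 = -2) = -2 (attained at k = 1)
  C[1][1] = min over k of (A[1][0] + B[0][1] = 4 + 2 = 6, A[1][1] + B[1][1] = 3 + 7 = 10) = 6 (attained at k = 0)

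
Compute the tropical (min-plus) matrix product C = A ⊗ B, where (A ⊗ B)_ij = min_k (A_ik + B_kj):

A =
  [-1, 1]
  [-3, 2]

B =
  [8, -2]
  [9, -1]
A ⊗ B =
  [7, -3]
  [5, -5]

Apply the min-plus product entry-by-entry:
  C[0][0] = min over k of (A[0][0] + B[0][0] = -1 + 8 = 7, A[0][1] + B[1][0] = 1 + 9 = 10) = 7 (attained at k = 0)
  C[0][1] = min over k of (A[0][0] + B[0][1] = -1 + -2 = -3, A[0][1] + B[1][1] = 1 + -1 = 0) = -3 (attained at k = 0)
  C[1][0] = min over k of (A[1][0] + B[0][0] = -3 + 8 = 5, A[1][1] + B[1][0] = 2 + 9 = 11) = 5 (attained at k = 0)
  C[1][1] = min over k of (A[1][0] + B[0][1] = -3 + -2 = -5, A[1][1] + B[1][1] = 2 + -1 = 1) = -5 (attained at k = 0)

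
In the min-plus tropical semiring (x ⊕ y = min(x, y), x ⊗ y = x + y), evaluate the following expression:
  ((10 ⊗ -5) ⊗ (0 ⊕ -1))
((10 ⊗ -5) ⊗ (0 ⊕ -1)) = 4

Expand innermost to outermost. Recall ⊕ takes the minimum of its arguments and ⊗ takes their sum. Working out the expression ((10 ⊗ -5) ⊗ (0 ⊕ -1)) gives 4.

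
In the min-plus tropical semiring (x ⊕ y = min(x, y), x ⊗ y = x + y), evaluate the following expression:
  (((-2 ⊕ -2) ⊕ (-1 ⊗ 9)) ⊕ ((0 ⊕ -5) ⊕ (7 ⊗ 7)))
(((-2 ⊕ -2) ⊕ (-1 ⊗ 9)) ⊕ ((0 ⊕ -5) ⊕ (7 ⊗ 7))) = -5

Expand innermost to outermost. Recall ⊕ takes the minimum of its arguments and ⊗ takes their sum. Working out the expression (((-2 ⊕ -2) ⊕ (-1 ⊗ 9)) ⊕ ((0 ⊕ -5) ⊕ (7 ⊗ 7))) gives -5.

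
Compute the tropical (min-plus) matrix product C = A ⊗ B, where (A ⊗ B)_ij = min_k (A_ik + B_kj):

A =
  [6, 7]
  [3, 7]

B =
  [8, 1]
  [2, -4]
A ⊗ B =
  [9, 3]
  [9, 3]

Apply the min-plus product entry-by-entry:
  C[0][0] = min over k of (A[0][0] + B[0][0] = 6 + 8 = 14, A[0][1] + B[1][0] = 7 + 2 = 9) = 9 (attained at k = 1)
  C[0][1] = min over k of (A[0][0] + B[0][1] = 6 + 1 = 7, A[0][1] + B[1][1] = 7 + -4 = 3) = 3 (attained at k = 1)
  C[1][0] = min over k of (A[1][0] + B[0][0] = 3 + 8 = 11, A[1][1] + B[1][0] = 7 + 2 = 9) = 9 (attained at k = 1)
  C[1][1] = min over k of (A[1][0] + B[0][1] = 3 + 1 = 4, A[1][1] + B[1][1] = 7 + -4 = 3) = 3 (attained at k = 1)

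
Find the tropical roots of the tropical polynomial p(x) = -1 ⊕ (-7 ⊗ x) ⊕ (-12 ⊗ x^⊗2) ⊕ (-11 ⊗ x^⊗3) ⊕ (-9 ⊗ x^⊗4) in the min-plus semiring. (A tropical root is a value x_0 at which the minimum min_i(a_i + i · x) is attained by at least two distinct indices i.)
Roots: {-2, -1, 5, 6}

Each tropical root is a break point of the lower envelope of the lines y = a_i + i · x (there are 5 lines, with slopes 0, 1, ..., 4). Only the lines that attain the minimum somewhere contribute to roots; other lines are dominated. Here the surviving (envelope) indices are i = 4, i = 3, i = 2, i = 1, i = 0.
Intersections between consecutive envelope lines give the roots: for adjacent envelope indices i < j the intersection is x = (a_i − a_j) / (j − i). Reading off the sorted break points: {-2, -1, 5, 6}.
Verification: at each break x_0, at least two indices attain the minimum of min_i(a_i + i · x_0).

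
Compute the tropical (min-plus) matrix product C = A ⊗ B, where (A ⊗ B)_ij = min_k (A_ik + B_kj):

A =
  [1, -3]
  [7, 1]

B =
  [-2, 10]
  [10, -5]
A ⊗ B =
  [-1, -8]
  [5, -4]

Apply the min-plus product entry-by-entry:
  C[0][0] = min over k of (A[0][0] + B[0][0] = 1 + -2 = -1, A[0][1] + B[1][0] = -3 + 10 = 7) = -1 (attained at k = 0)
  C[0][1] = min over k of (A[0][0] + B[0][1] = 1 + 10 = 11, A[0][1] + B[1][1] = -3 + -5 = -8) = -8 (attained at k = 1)
  C[1][0] = min over k of (A[1][0] + B[0][0] = 7 + -2 = 5, A[1][1] + B[1][0] = 1 + 10 = 11) = 5 (attained at k = 0)
  C[1][1] = min over k of (A[1][0] + B[0][1] = 7 + 10 = 17, A[1][1] + B[1][1] = 1 + -5 = -4) = -4 (attained at k = 1)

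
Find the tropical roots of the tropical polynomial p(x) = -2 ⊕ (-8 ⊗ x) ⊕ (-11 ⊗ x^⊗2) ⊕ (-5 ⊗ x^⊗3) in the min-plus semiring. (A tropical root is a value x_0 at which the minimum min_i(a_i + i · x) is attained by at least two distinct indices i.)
Roots: {-6, 3, 6}

Each tropical root is a break point of the lower envelope of the lines y = a_i + i · x (there are 4 lines, with slopes 0, 1, ..., 3). Only the lines that attain the minimum somewhere contribute to roots; other lines are dominated. Here the surviving (envelope) indices are i = 3, i = 2, i = 1, i = 0.
Intersections between consecutive envelope lines give the roots: for adjacent envelope indices i < j the intersection is x = (a_i − a_j) / (j − i). Reading off the sorted break points: {-6, 3, 6}.
Verification: at each break x_0, at least two indices attain the minimum of min_i(a_i + i · x_0).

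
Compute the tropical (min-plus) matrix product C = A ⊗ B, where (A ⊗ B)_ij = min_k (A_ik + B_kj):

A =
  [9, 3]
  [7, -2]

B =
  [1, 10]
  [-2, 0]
A ⊗ B =
  [1, 3]
  [-4, -2]

Apply the min-plus product entry-by-entry:
  C[0][0] = min over k of (A[0][0] + B[0][0] = 9 + 1 = 10, A[0][1] + B[1][0] = 3 + -2 = 1) = 1 (attained at k = 1)
  C[0][1] = min over k of (A[0][0] + B[0][1] = 9 + 10 = 19, A[0][1] + B[1][1] = 3 + 0 = 3) = 3 (attained at k = 1)
  C[1][0] = min over k of (A[1][0] + B[0][0] = 7 + 1 = 8, A[1][1] + B[1][0] = -2 + -2 = -4) = -4 (attained at k = 1)
  C[1][1] = min over k of (A[1][0] + B[0][1] = 7 + 10 = 17, A[1][1] + B[1][1] = -2 + 0 = -2) = -2 (attained at k = 1)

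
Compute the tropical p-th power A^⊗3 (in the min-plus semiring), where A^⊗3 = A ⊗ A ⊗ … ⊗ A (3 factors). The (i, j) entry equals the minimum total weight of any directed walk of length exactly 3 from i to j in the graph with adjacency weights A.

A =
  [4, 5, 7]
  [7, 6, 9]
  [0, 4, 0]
A^⊗3 =
  [7, 11, 7]
  [9, 13, 9]
  [0, 4, 0]

Each entry (A^⊗3)_ij equals the minimum over all length-3 walks i = v_0 → v_1 → … → v_3 = j of Σ_t A[v_t][v_{t+1}]. For example, for (i, j) = (0, 2) we minimise over 9 possible intermediate vertex sequences; the minimum is 7, attained along the walk 0 → 2 → 2 → 2.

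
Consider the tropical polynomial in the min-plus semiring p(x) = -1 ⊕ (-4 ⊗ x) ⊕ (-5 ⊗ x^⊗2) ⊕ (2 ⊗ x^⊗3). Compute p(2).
p(2) = -2

A tropical monomial a ⊗ x^⊗i evaluates to a + i · x. Evaluating each term at x = 2:
  Term 0 contributes -1 + 0 · 2 = -1
  Term 1 contributes -4 + 1 · 2 = -2
  Term 2 contributes -5 + 2 · 2 = -1
  Term 3 contributes 2 + 3 · 2 = 8
p(2) = ⊕ of these = min[-1, -2, -1, 8] = -2.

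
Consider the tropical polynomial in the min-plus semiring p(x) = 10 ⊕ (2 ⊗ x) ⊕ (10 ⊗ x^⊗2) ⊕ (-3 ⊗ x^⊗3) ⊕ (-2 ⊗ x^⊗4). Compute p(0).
p(0) = -3

A tropical monomial a ⊗ x^⊗i evaluates to a + i · x. Evaluating each term at x = 0:
  Term 0 contributes 10 + 0 · 0 = 10
  Term 1 contributes 2 + 1 · 0 = 2
  Term 2 contributes 10 + 2 · 0 = 10
  Term 3 contributes -3 + 3 · 0 = -3
  Term 4 contributes -2 + 4 · 0 = -2
p(0) = ⊕ of these = min[10, 2, 10, -3, -2] = -3.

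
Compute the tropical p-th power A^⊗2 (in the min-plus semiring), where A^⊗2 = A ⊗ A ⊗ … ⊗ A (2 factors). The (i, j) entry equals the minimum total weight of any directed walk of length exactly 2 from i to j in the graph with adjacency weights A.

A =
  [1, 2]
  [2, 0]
A^⊗2 =
  [2, 2]
  [2, 0]

Each entry (A^⊗2)_ij equals the minimum over all length-2 walks i = v_0 → v_1 → … → v_2 = j of Σ_t A[v_t][v_{t+1}]. For example, for (i, j) = (0, 1) we minimise over 2 possible intermediate vertex sequences; the minimum is 2, attained along the walk 0 → 1 → 1.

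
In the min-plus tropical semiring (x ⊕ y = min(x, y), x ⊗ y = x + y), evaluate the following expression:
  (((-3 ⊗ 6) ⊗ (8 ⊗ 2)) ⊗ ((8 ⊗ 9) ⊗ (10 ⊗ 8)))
(((-3 ⊗ 6) ⊗ (8 ⊗ 2)) ⊗ ((8 ⊗ 9) ⊗ (10 ⊗ 8))) = 48

Expand innermost to outermost. Recall ⊕ takes the minimum of its arguments and ⊗ takes their sum. Working out the expression (((-3 ⊗ 6) ⊗ (8 ⊗ 2)) ⊗ ((8 ⊗ 9) ⊗ (10 ⊗ 8))) gives 48.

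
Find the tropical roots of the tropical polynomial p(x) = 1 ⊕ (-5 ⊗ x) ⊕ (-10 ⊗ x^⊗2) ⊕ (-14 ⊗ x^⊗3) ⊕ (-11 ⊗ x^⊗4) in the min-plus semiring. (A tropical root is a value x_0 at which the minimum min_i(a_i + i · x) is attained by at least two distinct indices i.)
Roots: {-3, 4, 5, 6}

Each tropical root is a break point of the lower envelope of the lines y = a_i + i · x (there are 5 lines, with slopes 0, 1, ..., 4). Only the lines that attain the minimum somewhere contribute to roots; other lines are dominated. Here the surviving (envelope) indices are i = 4, i = 3, i = 2, i = 1, i = 0.
Intersections between consecutive envelope lines give the roots: for adjacent envelope indices i < j the intersection is x = (a_i − a_j) / (j − i). Reading off the sorted break points: {-3, 4, 5, 6}.
Verification: at each break x_0, at least two indices attain the minimum of min_i(a_i + i · x_0).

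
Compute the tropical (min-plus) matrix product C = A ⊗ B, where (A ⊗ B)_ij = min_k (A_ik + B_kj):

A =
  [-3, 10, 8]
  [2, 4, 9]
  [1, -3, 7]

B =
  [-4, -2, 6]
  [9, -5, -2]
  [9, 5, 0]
A ⊗ B =
  [-7, -5, 3]
  [-2, -1, 2]
  [-3, -8, -5]

Apply the min-plus product entry-by-entry:
  C[0][0] = min over k of (A[0][0] + B[0][0] = -3 + -4 = -7, A[0][1] + B[1][0] = 10 + 9 = 19, A[0][2] + B[2][0] = 8 + 9 = 17) = -7 (attained at k = 0)
  C[0][1] = min over k of (A[0][0] + B[0][1] = -3 + -2 = -5, A[0][1] + B[1][1] = 10 + -5 = 5, A[0][2] + B[2][1] = 8 + 5 = 13) = -5 (attained at k = 0)
  C[0][2] = min over k of (A[0][0] + B[0][2] = -3 + 6 = 3, A[0][1] + B[1][2] = 10 + -2 = 8, A[0][2] + B[2][2] = 8 + 0 = 8) = 3 (attained at k = 0)
  C[1][0] = min over k of (A[1][0] + B[0][0] = 2 + -4 = -2, A[1][1] + B[1][0] = 4 + 9 = 13, A[1][2] + B[2][0] = 9 + 9 = 18) = -2 (attained at k = 0)
  C[1][1] = min over k of (A[1][0] + B[0][1] = 2 + -2 = 0, A[1][1] + B[1][1] = 4 + -5 = -1, A[1][2] + B[2][1] = 9 + 5 = 14) = -1 (attained at k = 1)
  C[1][2] = min over k of (A[1][0] + B[0][2] = 2 + 6 = 8, A[1][1] + B[1][2] = 4 + -2 = 2, A[1][2] + B[2][2] = 9 + 0 = 9) = 2 (attained at k = 1)
  C[2][0] = min over k of (A[2][0] + B[0][0] = 1 + -4 = -3, A[2][1] + B[1][0] = -3 + 9 = 6, A[2][2] + B[2][0] = 7 + 9 = 16) = -3 (attained at k = 0)
  C[2][1] = min over k of (A[2][0] + B[0][1] = 1 + -2 = -1, A[2][1] + B[1][1] = -3 + -5 = -8, A[2][2] + B[2][1] = 7 + 5 = 12) = -8 (attained at k = 1)
  C[2][2] = min over k of (A[2][0] + B[0][2] = 1 + 6 = 7, A[2][1] + B[1][2] = -3 + -2 = -5, A[2][2] + B[2][2] = 7 + 0 = 7) = -5 (attained at k = 1)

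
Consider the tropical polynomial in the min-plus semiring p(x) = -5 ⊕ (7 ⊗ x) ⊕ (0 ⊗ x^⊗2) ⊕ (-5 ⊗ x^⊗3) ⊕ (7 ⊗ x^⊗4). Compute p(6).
p(6) = -5

A tropical monomial a ⊗ x^⊗i evaluates to a + i · x. Evaluating each term at x = 6:
  Term 0 contributes -5 + 0 · 6 = -5
  Term 1 contributes 7 + 1 · 6 = 13
  Term 2 contributes 0 + 2 · 6 = 12
  Term 3 contributes -5 + 3 · 6 = 13
  Term 4 contributes 7 + 4 · 6 = 31
p(6) = ⊕ of these = min[-5, 13, 12, 13, 31] = -5.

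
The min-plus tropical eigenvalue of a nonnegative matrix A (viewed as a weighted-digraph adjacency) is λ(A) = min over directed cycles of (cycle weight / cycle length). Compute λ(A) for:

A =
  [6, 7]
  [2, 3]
λ(A) = 3

Enumerate directed cycles and compute their means (weight / length). Sample:
  cycle 0 → 0: weight = 6, length = 1, mean = 6/1 ≈ 6.000
  cycle 1 → 1: weight = 3, length = 1, mean = 3/1 ≈ 3.000
  cycle 0 → 1 → 0: weight = 9, length = 2, mean = 9/2 ≈ 4.500
  cycle 1 → 0 → 1: weight = 9, length = 2, mean = 9/2 ≈ 4.500
Minimum mean = 3.000, attained e.g. along the cycle 1 → 1 with weight 3 and length 1. So λ(A) = 3/1 = 3.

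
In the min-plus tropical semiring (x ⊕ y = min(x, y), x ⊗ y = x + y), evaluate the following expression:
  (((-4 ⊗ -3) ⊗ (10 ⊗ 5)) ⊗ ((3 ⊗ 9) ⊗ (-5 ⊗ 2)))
(((-4 ⊗ -3) ⊗ (10 ⊗ 5)) ⊗ ((3 ⊗ 9) ⊗ (-5 ⊗ 2))) = 17

Expand innermost to outermost. Recall ⊕ takes the minimum of its arguments and ⊗ takes their sum. Working out the expression (((-4 ⊗ -3) ⊗ (10 ⊗ 5)) ⊗ ((3 ⊗ 9) ⊗ (-5 ⊗ 2))) gives 17.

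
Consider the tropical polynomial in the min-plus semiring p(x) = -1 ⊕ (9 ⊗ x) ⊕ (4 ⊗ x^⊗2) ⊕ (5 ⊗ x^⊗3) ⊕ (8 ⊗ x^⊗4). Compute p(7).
p(7) = -1

A tropical monomial a ⊗ x^⊗i evaluates to a + i · x. Evaluating each term at x = 7:
  Term 0 contributes -1 + 0 · 7 = -1
  Term 1 contributes 9 + 1 · 7 = 16
  Term 2 contributes 4 + 2 · 7 = 18
  Term 3 contributes 5 + 3 · 7 = 26
  Term 4 contributes 8 + 4 · 7 = 36
p(7) = ⊕ of these = min[-1, 16, 18, 26, 36] = -1.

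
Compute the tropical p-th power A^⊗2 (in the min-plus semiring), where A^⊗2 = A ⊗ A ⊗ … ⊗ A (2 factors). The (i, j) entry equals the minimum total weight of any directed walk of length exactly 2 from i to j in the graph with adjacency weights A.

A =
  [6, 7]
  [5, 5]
A^⊗2 =
  [12, 12]
  [10, 10]

Each entry (A^⊗2)_ij equals the minimum over all length-2 walks i = v_0 → v_1 → … → v_2 = j of Σ_t A[v_t][v_{t+1}]. For example, for (i, j) = (0, 1) we minimise over 2 possible intermediate vertex sequences; the minimum is 12, attained along the walk 0 → 1 → 1.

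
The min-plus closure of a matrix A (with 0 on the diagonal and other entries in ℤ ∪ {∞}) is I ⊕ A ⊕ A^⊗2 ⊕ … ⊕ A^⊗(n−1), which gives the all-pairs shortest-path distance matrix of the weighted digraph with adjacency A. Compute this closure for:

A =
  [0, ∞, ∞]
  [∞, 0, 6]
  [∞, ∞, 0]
Closure =
  [0, ∞, ∞]
  [∞, 0, 6]
  [∞, ∞, 0]

This is the Floyd-Warshall all-pairs shortest-path computation. For each intermediate vertex k = 0, 1, …, 2, update dist[i][j] ← min(dist[i][j], dist[i][k] + dist[k][j]). The final matrix gives, for each (i, j), the minimum total weight of any directed path from i to j (possibly empty when i = j).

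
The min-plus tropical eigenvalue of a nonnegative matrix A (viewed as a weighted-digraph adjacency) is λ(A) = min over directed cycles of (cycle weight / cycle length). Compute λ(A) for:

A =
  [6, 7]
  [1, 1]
λ(A) = 1

Enumerate directed cycles and compute their means (weight / length). Sample:
  cycle 0 → 0: weight = 6, length = 1, mean = 6/1 ≈ 6.000
  cycle 1 → 1: weight = 1, length = 1, mean = 1/1 ≈ 1.000
  cycle 0 → 1 → 0: weight = 8, length = 2, mean = 8/2 ≈ 4.000
  cycle 1 → 0 → 1: weight = 8, length = 2, mean = 8/2 ≈ 4.000
Minimum mean = 1.000, attained e.g. along the cycle 1 → 1 with weight 1 and length 1. So λ(A) = 1/1 = 1.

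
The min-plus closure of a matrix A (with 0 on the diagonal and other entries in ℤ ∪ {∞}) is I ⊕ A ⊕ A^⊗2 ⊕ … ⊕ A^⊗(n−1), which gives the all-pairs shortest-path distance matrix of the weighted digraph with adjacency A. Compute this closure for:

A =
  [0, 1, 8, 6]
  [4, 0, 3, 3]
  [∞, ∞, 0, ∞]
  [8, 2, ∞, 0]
Closure =
  [0, 1, 4, 4]
  [4, 0, 3, 3]
  [∞, ∞, 0, ∞]
  [6, 2, 5, 0]

This is the Floyd-Warshall all-pairs shortest-path computation. For each intermediate vertex k = 0, 1, …, 3, update dist[i][j] ← min(dist[i][j], dist[i][k] + dist[k][j]). The final matrix gives, for each (i, j), the minimum total weight of any directed path from i to j (possibly empty when i = j).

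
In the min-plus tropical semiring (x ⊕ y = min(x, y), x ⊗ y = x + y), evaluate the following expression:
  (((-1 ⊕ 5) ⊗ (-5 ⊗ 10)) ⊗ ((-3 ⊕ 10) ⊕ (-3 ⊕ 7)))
(((-1 ⊕ 5) ⊗ (-5 ⊗ 10)) ⊗ ((-3 ⊕ 10) ⊕ (-3 ⊕ 7))) = 1

Expand innermost to outermost. Recall ⊕ takes the minimum of its arguments and ⊗ takes their sum. Working out the expression (((-1 ⊕ 5) ⊗ (-5 ⊗ 10)) ⊗ ((-3 ⊕ 10) ⊕ (-3 ⊕ 7))) gives 1.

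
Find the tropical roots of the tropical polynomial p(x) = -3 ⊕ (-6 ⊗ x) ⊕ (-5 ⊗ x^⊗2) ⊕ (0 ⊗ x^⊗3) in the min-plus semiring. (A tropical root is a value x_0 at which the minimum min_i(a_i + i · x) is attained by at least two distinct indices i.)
Roots: {-5, -1, 3}

Each tropical root is a break point of the lower envelope of the lines y = a_i + i · x (there are 4 lines, with slopes 0, 1, ..., 3). Only the lines that attain the minimum somewhere contribute to roots; other lines are dominated. Here the surviving (envelope) indices are i = 3, i = 2, i = 1, i = 0.
Intersections between consecutive envelope lines give the roots: for adjacent envelope indices i < j the intersection is x = (a_i − a_j) / (j − i). Reading off the sorted break points: {-5, -1, 3}.
Verification: at each break x_0, at least two indices attain the minimum of min_i(a_i + i · x_0).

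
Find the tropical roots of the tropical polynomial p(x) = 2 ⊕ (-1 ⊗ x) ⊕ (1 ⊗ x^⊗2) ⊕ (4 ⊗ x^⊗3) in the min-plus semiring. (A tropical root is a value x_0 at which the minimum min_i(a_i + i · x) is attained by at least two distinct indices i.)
Roots: {-3, -2, 3}

Each tropical root is a break point of the lower envelope of the lines y = a_i + i · x (there are 4 lines, with slopes 0, 1, ..., 3). Only the lines that attain the minimum somewhere contribute to roots; other lines are dominated. Here the surviving (envelope) indices are i = 3, i = 2, i = 1, i = 0.
Intersections between consecutive envelope lines give the roots: for adjacent envelope indices i < j the intersection is x = (a_i − a_j) / (j − i). Reading off the sorted break points: {-3, -2, 3}.
Verification: at each break x_0, at least two indices attain the minimum of min_i(a_i + i · x_0).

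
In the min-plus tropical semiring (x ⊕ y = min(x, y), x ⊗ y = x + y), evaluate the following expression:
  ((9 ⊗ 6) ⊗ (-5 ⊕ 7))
((9 ⊗ 6) ⊗ (-5 ⊕ 7)) = 10

Expand innermost to outermost. Recall ⊕ takes the minimum of its arguments and ⊗ takes their sum. Working out the expression ((9 ⊗ 6) ⊗ (-5 ⊕ 7)) gives 10.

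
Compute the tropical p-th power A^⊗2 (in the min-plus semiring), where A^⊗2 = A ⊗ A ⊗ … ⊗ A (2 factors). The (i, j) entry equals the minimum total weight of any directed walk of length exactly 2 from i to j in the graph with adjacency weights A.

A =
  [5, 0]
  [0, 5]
A^⊗2 =
  [0, 5]
  [5, 0]

Each entry (A^⊗2)_ij equals the minimum over all length-2 walks i = v_0 → v_1 → … → v_2 = j of Σ_t A[v_t][v_{t+1}]. For example, for (i, j) = (0, 1) we minimise over 2 possible intermediate vertex sequences; the minimum is 5, attained along the walk 0 → 0 → 1.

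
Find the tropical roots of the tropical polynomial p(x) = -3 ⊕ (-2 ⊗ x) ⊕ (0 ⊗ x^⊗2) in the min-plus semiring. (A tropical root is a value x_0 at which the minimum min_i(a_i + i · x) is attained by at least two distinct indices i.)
Roots: {-2, -1}

Each tropical root is a break point of the lower envelope of the lines y = a_i + i · x (there are 3 lines, with slopes 0, 1, ..., 2). Only the lines that attain the minimum somewhere contribute to roots; other lines are dominated. Here the surviving (envelope) indices are i = 2, i = 1, i = 0.
Intersections between consecutive envelope lines give the roots: for adjacent envelope indices i < j the intersection is x = (a_i − a_j) / (j − i). Reading off the sorted break points: {-2, -1}.
Verification: at each break x_0, at least two indices attain the minimum of min_i(a_i + i · x_0).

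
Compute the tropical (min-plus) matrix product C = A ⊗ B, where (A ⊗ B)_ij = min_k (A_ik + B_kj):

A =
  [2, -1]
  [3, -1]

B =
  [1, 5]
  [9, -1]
A ⊗ B =
  [3, -2]
  [4, -2]

Apply the min-plus product entry-by-entry:
  C[0][0] = min over k of (A[0][0] + B[0][0] = 2 + 1 = 3, A[0][1] + B[1][0] = -1 + 9 = 8) = 3 (attained at k = 0)
  C[0][1] = min over k of (A[0][0] + B[0][1] = 2 + 5 = 7, A[0][1] + B[1][1] = -1 + -1 = -2) = -2 (attained at k = 1)
  C[1][0] = min over k of (A[1][0] + B[0][0] = 3 + 1 = 4, A[1][1] + B[1][0] = -1 + 9 = 8) = 4 (attained at k = 0)
  C[1][1] = min over k of (A[1][0] + B[0][1] = 3 + 5 = 8, A[1][1] + B[1][1] = -1 + -1 = -2) = -2 (attained at k = 1)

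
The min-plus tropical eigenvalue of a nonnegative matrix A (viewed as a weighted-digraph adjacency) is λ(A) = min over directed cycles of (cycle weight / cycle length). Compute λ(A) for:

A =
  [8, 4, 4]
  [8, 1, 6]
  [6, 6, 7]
λ(A) = 1

Enumerate directed cycles and compute their means (weight / length). Sample:
  cycle 0 → 0: weight = 8, length = 1, mean = 8/1 ≈ 8.000
  cycle 1 → 1: weight = 1, length = 1, mean = 1/1 ≈ 1.000
  cycle 2 → 2: weight = 7, length = 1, mean = 7/1 ≈ 7.000
  cycle 0 → 1 → 0: weight = 12, length = 2, mean = 12/2 ≈ 6.000
  cycle 0 → 2 → 0: weight = 10, length = 2, mean = 10/2 ≈ 5.000
  cycle 1 → 0 → 1: weight = 12, length = 2, mean = 12/2 ≈ 6.000
Minimum mean = 1.000, attained e.g. along the cycle 1 → 1 with weight 1 and length 1. So λ(A) = 1/1 = 1.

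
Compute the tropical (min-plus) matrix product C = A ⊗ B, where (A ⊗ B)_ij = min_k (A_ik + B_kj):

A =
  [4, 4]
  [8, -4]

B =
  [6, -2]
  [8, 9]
A ⊗ B =
  [10, 2]
  [4, 5]

Apply the min-plus product entry-by-entry:
  C[0][0] = min over k of (A[0][0] + B[0][0] = 4 + 6 = 10, A[0][1] + B[1][0] = 4 + 8 = 12) = 10 (attained at k = 0)
  C[0][1] = min over k of (A[0][0] + B[0][1] = 4 + -2 = 2, A[0][1] + B[1][1] = 4 + 9 = 13) = 2 (attained at k = 0)
  C[1][0] = min over k of (A[1][0] + B[0][0] = 8 + 6 = 14, A[1][1] + B[1][0] = -4 + 8 = 4) = 4 (attained at k = 1)
  C[1][1] = min over k of (A[1][0] + B[0][1] = 8 + -2 = 6, A[1][1] + B[1][1] = -4 + 9 = 5) = 5 (attained at k = 1)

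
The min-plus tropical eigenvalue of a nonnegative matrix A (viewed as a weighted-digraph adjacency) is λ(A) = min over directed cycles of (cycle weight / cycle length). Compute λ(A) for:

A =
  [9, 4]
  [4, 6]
λ(A) = 4

Enumerate directed cycles and compute their means (weight / length). Sample:
  cycle 0 → 0: weight = 9, length = 1, mean = 9/1 ≈ 9.000
  cycle 1 → 1: weight = 6, length = 1, mean = 6/1 ≈ 6.000
  cycle 0 → 1 → 0: weight = 8, length = 2, mean = 8/2 ≈ 4.000
  cycle 1 → 0 → 1: weight = 8, length = 2, mean = 8/2 ≈ 4.000
Minimum mean = 4.000, attained e.g. along the cycle 0 → 1 → 0 with weight 8 and length 2. So λ(A) = 8/2 = 4.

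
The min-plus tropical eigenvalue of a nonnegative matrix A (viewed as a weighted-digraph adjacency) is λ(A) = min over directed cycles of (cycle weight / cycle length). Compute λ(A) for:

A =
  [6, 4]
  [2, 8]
λ(A) = 3

Enumerate directed cycles and compute their means (weight / length). Sample:
  cycle 0 → 0: weight = 6, length = 1, mean = 6/1 ≈ 6.000
  cycle 1 → 1: weight = 8, length = 1, mean = 8/1 ≈ 8.000
  cycle 0 → 1 → 0: weight = 6, length = 2, mean = 6/2 ≈ 3.000
  cycle 1 → 0 → 1: weight = 6, length = 2, mean = 6/2 ≈ 3.000
Minimum mean = 3.000, attained e.g. along the cycle 0 → 1 → 0 with weight 6 and length 2. So λ(A) = 6/2 = 3.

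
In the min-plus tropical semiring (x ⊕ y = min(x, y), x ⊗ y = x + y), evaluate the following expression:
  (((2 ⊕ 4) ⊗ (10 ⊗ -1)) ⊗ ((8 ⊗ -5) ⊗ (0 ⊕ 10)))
(((2 ⊕ 4) ⊗ (10 ⊗ -1)) ⊗ ((8 ⊗ -5) ⊗ (0 ⊕ 10))) = 14

Expand innermost to outermost. Recall ⊕ takes the minimum of its arguments and ⊗ takes their sum. Working out the expression (((2 ⊕ 4) ⊗ (10 ⊗ -1)) ⊗ ((8 ⊗ -5) ⊗ (0 ⊕ 10))) gives 14.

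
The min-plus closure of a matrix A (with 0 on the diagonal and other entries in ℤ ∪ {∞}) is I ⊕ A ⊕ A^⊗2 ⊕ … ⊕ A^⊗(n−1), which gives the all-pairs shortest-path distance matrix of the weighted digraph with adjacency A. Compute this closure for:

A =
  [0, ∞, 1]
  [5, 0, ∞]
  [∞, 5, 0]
Closure =
  [0, 6, 1]
  [5, 0, 6]
  [10, 5, 0]

This is the Floyd-Warshall all-pairs shortest-path computation. For each intermediate vertex k = 0, 1, …, 2, update dist[i][j] ← min(dist[i][j], dist[i][k] + dist[k][j]). The final matrix gives, for each (i, j), the minimum total weight of any directed path from i to j (possibly empty when i = j).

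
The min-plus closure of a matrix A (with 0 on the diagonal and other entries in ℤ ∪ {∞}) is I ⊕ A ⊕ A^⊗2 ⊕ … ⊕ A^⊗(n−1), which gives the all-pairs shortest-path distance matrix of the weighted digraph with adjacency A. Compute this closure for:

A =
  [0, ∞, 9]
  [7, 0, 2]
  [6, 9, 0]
Closure =
  [0, 18, 9]
  [7, 0, 2]
  [6, 9, 0]

This is the Floyd-Warshall all-pairs shortest-path computation. For each intermediate vertex k = 0, 1, …, 2, update dist[i][j] ← min(dist[i][j], dist[i][k] + dist[k][j]). The final matrix gives, for each (i, j), the minimum total weight of any directed path from i to j (possibly empty when i = j).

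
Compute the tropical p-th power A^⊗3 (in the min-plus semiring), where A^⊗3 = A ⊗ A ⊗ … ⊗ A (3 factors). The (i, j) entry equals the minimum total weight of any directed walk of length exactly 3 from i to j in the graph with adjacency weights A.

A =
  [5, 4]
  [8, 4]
A^⊗3 =
  [15, 12]
  [16, 12]

Each entry (A^⊗3)_ij equals the minimum over all length-3 walks i = v_0 → v_1 → … → v_3 = j of Σ_t A[v_t][v_{t+1}]. For example, for (i, j) = (0, 1) we minimise over 4 possible intermediate vertex sequences; the minimum is 12, attained along the walk 0 → 1 → 1 → 1.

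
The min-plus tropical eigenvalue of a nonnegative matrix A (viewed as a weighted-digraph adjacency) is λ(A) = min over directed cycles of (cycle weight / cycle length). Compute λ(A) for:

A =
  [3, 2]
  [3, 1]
λ(A) = 1

Enumerate directed cycles and compute their means (weight / length). Sample:
  cycle 0 → 0: weight = 3, length = 1, mean = 3/1 ≈ 3.000
  cycle 1 → 1: weight = 1, length = 1, mean = 1/1 ≈ 1.000
  cycle 0 → 1 → 0: weight = 5, length = 2, mean = 5/2 ≈ 2.500
  cycle 1 → 0 → 1: weight = 5, length = 2, mean = 5/2 ≈ 2.500
Minimum mean = 1.000, attained e.g. along the cycle 1 → 1 with weight 1 and length 1. So λ(A) = 1/1 = 1.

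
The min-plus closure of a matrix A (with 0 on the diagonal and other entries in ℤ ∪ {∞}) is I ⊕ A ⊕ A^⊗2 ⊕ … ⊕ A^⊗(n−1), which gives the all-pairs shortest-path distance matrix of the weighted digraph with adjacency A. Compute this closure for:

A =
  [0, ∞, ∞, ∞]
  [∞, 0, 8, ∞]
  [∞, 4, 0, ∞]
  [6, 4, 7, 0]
Closure =
  [0, ∞, ∞, ∞]
  [∞, 0, 8, ∞]
  [∞, 4, 0, ∞]
  [6, 4, 7, 0]

This is the Floyd-Warshall all-pairs shortest-path computation. For each intermediate vertex k = 0, 1, …, 3, update dist[i][j] ← min(dist[i][j], dist[i][k] + dist[k][j]). The final matrix gives, for each (i, j), the minimum total weight of any directed path from i to j (possibly empty when i = j).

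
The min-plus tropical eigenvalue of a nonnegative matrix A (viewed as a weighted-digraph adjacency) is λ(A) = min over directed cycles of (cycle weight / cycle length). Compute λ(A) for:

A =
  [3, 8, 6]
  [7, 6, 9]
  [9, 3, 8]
λ(A) = 3

Enumerate directed cycles and compute their means (weight / length). Sample:
  cycle 0 → 0: weight = 3, length = 1, mean = 3/1 ≈ 3.000
  cycle 1 → 1: weight = 6, length = 1, mean = 6/1 ≈ 6.000
  cycle 2 → 2: weight = 8, length = 1, mean = 8/1 ≈ 8.000
  cycle 0 → 1 → 0: weight = 15, length = 2, mean = 15/2 ≈ 7.500
  cycle 0 → 2 → 0: weight = 15, length = 2, mean = 15/2 ≈ 7.500
  cycle 1 → 0 → 1: weight = 15, length = 2, mean = 15/2 ≈ 7.500
Minimum mean = 3.000, attained e.g. along the cycle 0 → 0 with weight 3 and length 1. So λ(A) = 3/1 = 3.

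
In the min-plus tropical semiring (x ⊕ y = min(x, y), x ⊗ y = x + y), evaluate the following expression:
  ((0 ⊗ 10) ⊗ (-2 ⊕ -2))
((0 ⊗ 10) ⊗ (-2 ⊕ -2)) = 8

Expand innermost to outermost. Recall ⊕ takes the minimum of its arguments and ⊗ takes their sum. Working out the expression ((0 ⊗ 10) ⊗ (-2 ⊕ -2)) gives 8.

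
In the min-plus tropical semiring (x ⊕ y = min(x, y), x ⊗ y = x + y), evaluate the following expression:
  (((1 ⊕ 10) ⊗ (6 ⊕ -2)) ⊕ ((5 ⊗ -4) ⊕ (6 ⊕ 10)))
(((1 ⊕ 10) ⊗ (6 ⊕ -2)) ⊕ ((5 ⊗ -4) ⊕ (6 ⊕ 10))) = -1

Expand innermost to outermost. Recall ⊕ takes the minimum of its arguments and ⊗ takes their sum. Working out the expression (((1 ⊕ 10) ⊗ (6 ⊕ -2)) ⊕ ((5 ⊗ -4) ⊕ (6 ⊕ 10))) gives -1.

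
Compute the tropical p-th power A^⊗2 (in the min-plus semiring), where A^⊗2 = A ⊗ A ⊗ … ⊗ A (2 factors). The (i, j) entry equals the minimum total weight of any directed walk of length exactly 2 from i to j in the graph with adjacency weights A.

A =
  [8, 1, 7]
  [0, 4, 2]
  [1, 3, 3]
A^⊗2 =
  [1, 5, 3]
  [3, 1, 5]
  [3, 2, 5]

Each entry (A^⊗2)_ij equals the minimum over all length-2 walks i = v_0 → v_1 → … → v_2 = j of Σ_t A[v_t][v_{t+1}]. For example, for (i, j) = (0, 2) we minimise over 3 possible intermediate vertex sequences; the minimum is 3, attained along the walk 0 → 1 → 2.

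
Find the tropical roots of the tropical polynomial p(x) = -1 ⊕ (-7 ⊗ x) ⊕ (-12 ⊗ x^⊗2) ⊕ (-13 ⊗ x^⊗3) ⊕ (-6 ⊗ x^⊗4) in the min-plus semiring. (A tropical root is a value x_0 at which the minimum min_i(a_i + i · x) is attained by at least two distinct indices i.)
Roots: {-7, 1, 5, 6}

Each tropical root is a break point of the lower envelope of the lines y = a_i + i · x (there are 5 lines, with slopes 0, 1, ..., 4). Only the lines that attain the minimum somewhere contribute to roots; other lines are dominated. Here the surviving (envelope) indices are i = 4, i = 3, i = 2, i = 1, i = 0.
Intersections between consecutive envelope lines give the roots: for adjacent envelope indices i < j the intersection is x = (a_i − a_j) / (j − i). Reading off the sorted break points: {-7, 1, 5, 6}.
Verification: at each break x_0, at least two indices attain the minimum of min_i(a_i + i · x_0).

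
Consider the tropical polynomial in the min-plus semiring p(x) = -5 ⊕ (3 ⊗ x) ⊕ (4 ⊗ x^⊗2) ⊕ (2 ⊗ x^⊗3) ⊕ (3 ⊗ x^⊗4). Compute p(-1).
p(-1) = -5

A tropical monomial a ⊗ x^⊗i evaluates to a + i · x. Evaluating each term at x = -1:
  Term 0 contributes -5 + 0 · -1 = -5
  Term 1 contributes 3 + 1 · -1 = 2
  Term 2 contributes 4 + 2 · -1 = 2
  Term 3 contributes 2 + 3 · -1 = -1
  Term 4 contributes 3 + 4 · -1 = -1
p(-1) = ⊕ of these = min[-5, 2, 2, -1, -1] = -5.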